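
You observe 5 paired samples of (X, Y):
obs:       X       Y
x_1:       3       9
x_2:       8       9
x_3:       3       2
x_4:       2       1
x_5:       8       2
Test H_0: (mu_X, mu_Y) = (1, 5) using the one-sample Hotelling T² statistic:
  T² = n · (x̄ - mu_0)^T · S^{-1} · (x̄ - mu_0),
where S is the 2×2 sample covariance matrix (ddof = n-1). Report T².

Step 1 — sample mean vector:
  mean(X) = (3 + 8 + 3 + 2 + 8) / 5 = 24/5 = 4.8
  mean(Y) = (9 + 9 + 2 + 1 + 2) / 5 = 23/5 = 4.6
  x̄ = (4.8, 4.6),  deviation x̄ - mu_0 = (4.8, 4.6) - (1, 5) = (3.8, -0.4).

Step 2 — sample covariance matrix, S[i,j] = (1/(n-1)) · Σ_k (x_{k,i} - mean_i) · (x_{k,j} - mean_j), divisor n-1 = 4:
  S[X,X] = ((-1.8)·(-1.8) + (3.2)·(3.2) + (-1.8)·(-1.8) + (-2.8)·(-2.8) + (3.2)·(3.2)) / 4 = 34.8/4 = 8.7
  S[X,Y] = ((-1.8)·(4.4) + (3.2)·(4.4) + (-1.8)·(-2.6) + (-2.8)·(-3.6) + (3.2)·(-2.6)) / 4 = 12.6/4 = 3.15
  S[Y,Y] = ((4.4)·(4.4) + (4.4)·(4.4) + (-2.6)·(-2.6) + (-3.6)·(-3.6) + (-2.6)·(-2.6)) / 4 = 65.2/4 = 16.3
  S = [[8.7, 3.15],
 [3.15, 16.3]].

Step 3 — invert S. det(S) = 8.7·16.3 - (3.15)² = 131.8875.
  S^{-1} = (1/det) · [[d, -b], [-b, a]] = [[0.1236, -0.0239],
 [-0.0239, 0.066]].

Step 4 — quadratic form (x̄ - mu_0)^T · S^{-1} · (x̄ - mu_0):
  S^{-1} · (x̄ - mu_0) = (0.4792, -0.1171),
  (x̄ - mu_0)^T · [...] = (3.8)·(0.4792) + (-0.4)·(-0.1171) = 1.8678.

Step 5 — scale by n: T² = 5 · 1.8678 = 9.339.

T² ≈ 9.339


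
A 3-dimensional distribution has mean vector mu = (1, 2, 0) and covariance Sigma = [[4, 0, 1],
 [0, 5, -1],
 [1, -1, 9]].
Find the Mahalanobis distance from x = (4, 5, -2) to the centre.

Step 1 — centre the observation: (x - mu) = (3, 3, -2).

Step 2 — invert Sigma (cofactor / det for 3×3, or solve directly):
  Sigma^{-1} = [[0.2573, -0.0058, -0.0292],
 [-0.0058, 0.2047, 0.0234],
 [-0.0292, 0.0234, 0.117]].

Step 3 — form the quadratic (x - mu)^T · Sigma^{-1} · (x - mu):
  Sigma^{-1} · (x - mu) = (0.8129, 0.5497, -0.2515).
  (x - mu)^T · [Sigma^{-1} · (x - mu)] = (3)·(0.8129) + (3)·(0.5497) + (-2)·(-0.2515) = 4.5906.

Step 4 — take square root: d = √(4.5906) ≈ 2.1426.

d(x, mu) = √(4.5906) ≈ 2.1426


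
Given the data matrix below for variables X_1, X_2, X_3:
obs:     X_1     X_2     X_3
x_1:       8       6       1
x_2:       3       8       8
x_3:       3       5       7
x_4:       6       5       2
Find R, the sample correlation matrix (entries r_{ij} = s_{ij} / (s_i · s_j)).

Step 1 — column means:
  mean(X_1) = (8 + 3 + 3 + 6) / 4 = 20/4 = 5
  mean(X_2) = (6 + 8 + 5 + 5) / 4 = 24/4 = 6
  mean(X_3) = (1 + 8 + 7 + 2) / 4 = 18/4 = 4.5

Step 2 — sample variances and covariances s[i,j] = (1/(n-1)) · Σ_k (x_{k,i} - mean_i) · (x_{k,j} - mean_j), with n-1 = 3:
  s[X_1,X_1] = ((3)·(3) + (-2)·(-2) + (-2)·(-2) + (1)·(1)) / 3 = 18/3 = 6
  s[X_1,X_2] = ((3)·(0) + (-2)·(2) + (-2)·(-1) + (1)·(-1)) / 3 = -3/3 = -1
  s[X_1,X_3] = ((3)·(-3.5) + (-2)·(3.5) + (-2)·(2.5) + (1)·(-2.5)) / 3 = -25/3 = -8.3333
  s[X_2,X_2] = ((0)·(0) + (2)·(2) + (-1)·(-1) + (-1)·(-1)) / 3 = 6/3 = 2
  s[X_2,X_3] = ((0)·(-3.5) + (2)·(3.5) + (-1)·(2.5) + (-1)·(-2.5)) / 3 = 7/3 = 2.3333
  s[X_3,X_3] = ((-3.5)·(-3.5) + (3.5)·(3.5) + (2.5)·(2.5) + (-2.5)·(-2.5)) / 3 = 37/3 = 12.3333
  Sample standard deviations s_i = √(s[i,i]):
  s(X_1) = √(6) = 2.4495
  s(X_2) = √(2) = 1.4142
  s(X_3) = √(12.3333) = 3.5119

Step 3 — r_{ij} = s_{ij} / (s_i · s_j):
  r[X_1,X_1] = 1 (diagonal).
  r[X_1,X_2] = -1 / (2.4495 · 1.4142) = -1 / 3.4641 = -0.2887
  r[X_1,X_3] = -8.3333 / (2.4495 · 3.5119) = -8.3333 / 8.6023 = -0.9687
  r[X_2,X_2] = 1 (diagonal).
  r[X_2,X_3] = 2.3333 / (1.4142 · 3.5119) = 2.3333 / 4.9666 = 0.4698
  r[X_3,X_3] = 1 (diagonal).

R is symmetric with unit diagonal. Assembling:

R = [[1, -0.2887, -0.9687],
 [-0.2887, 1, 0.4698],
 [-0.9687, 0.4698, 1]]


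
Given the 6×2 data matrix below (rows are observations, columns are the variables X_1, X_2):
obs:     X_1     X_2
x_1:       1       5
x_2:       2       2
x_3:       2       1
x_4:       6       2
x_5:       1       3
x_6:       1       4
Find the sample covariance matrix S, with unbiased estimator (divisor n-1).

Step 1 — column means:
  mean(X_1) = (1 + 2 + 2 + 6 + 1 + 1) / 6 = 13/6 = 2.1667
  mean(X_2) = (5 + 2 + 1 + 2 + 3 + 4) / 6 = 17/6 = 2.8333

Step 2 — sample covariance S[i,j] = (1/(n-1)) · Σ_k (x_{k,i} - mean_i) · (x_{k,j} - mean_j), with n-1 = 5.
  S[X_1,X_1] = ((-1.1667)·(-1.1667) + (-0.1667)·(-0.1667) + (-0.1667)·(-0.1667) + (3.8333)·(3.8333) + (-1.1667)·(-1.1667) + (-1.1667)·(-1.1667)) / 5 = 18.8333/5 = 3.7667
  S[X_1,X_2] = ((-1.1667)·(2.1667) + (-0.1667)·(-0.8333) + (-0.1667)·(-1.8333) + (3.8333)·(-0.8333) + (-1.1667)·(0.1667) + (-1.1667)·(1.1667)) / 5 = -6.8333/5 = -1.3667
  S[X_2,X_2] = ((2.1667)·(2.1667) + (-0.8333)·(-0.8333) + (-1.8333)·(-1.8333) + (-0.8333)·(-0.8333) + (0.1667)·(0.1667) + (1.1667)·(1.1667)) / 5 = 10.8333/5 = 2.1667

S is symmetric (S[j,i] = S[i,j]). Assembling:

S = [[3.7667, -1.3667],
 [-1.3667, 2.1667]]


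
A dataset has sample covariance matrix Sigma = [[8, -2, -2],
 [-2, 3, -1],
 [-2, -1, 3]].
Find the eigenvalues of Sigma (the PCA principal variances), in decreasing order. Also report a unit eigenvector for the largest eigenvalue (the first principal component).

Step 1 — characteristic polynomial p(λ) = det(λI - Sigma) = λ³ - tr·λ² + c_1·λ - det, where tr = trace, c_1 = sum of the principal 2×2 minors, det = det(Sigma):
  tr = 8 + 3 + 3 = 14,
  c_1 = (8·3 - (-2)²) + (8·3 - (-2)²) + (3·3 - (-1)²) = 20 + 20 + 8 = 48,
  det = 8·(3·3 - (-1)²) - (-2)·((-2)·3 - (-1)·(-2)) + (-2)·((-2)·(-1) - 3·(-2)) = 8·(8) - (-2)·(-8) + (-2)·(8) = 32.
  So p(λ) = λ³ - 14λ² + 48λ - 32.
Step 2 — look for an integer root (rational root theorem: any rational root is an integer divisor of 32). Testing λ = 4:
  p(4) = 64 - 224 + 192 - 32 = 0  ✓
  Dividing out (λ - 4): p(λ) = (λ - 4)(λ² - 10λ + 8).
Step 3 — remaining eigenvalues from the quadratic λ² - 10λ + 8 = 0:
  Δ = 10² - 4·8 = 100 - 32 = 68,  λ = (10 ± √68)/2 = (10 ± 8.2462)/2 ≈ 9.1231 or 0.8769.
  Sorted: λ_1 = 9.1231,  λ_2 = 4,  λ_3 = 0.8769  (check: sum = 14 = tr ✓).

Step 4 — unit eigenvector for λ_1 ≈ 9.1231: v spans the null space of (Sigma - λ_1 I), whose rows are
  r_1 = (-1.1231, -2, -2),  r_2 = (-2, -6.1231, -1),  r_3 = (-2, -1, -6.1231).
  v is orthogonal to every row, so take v ∝ r_1 × r_2 = ((-2)·(-1) - (-2)·(-6.1231), (-2)·(-2) - (-1.1231)·(-1), (-1.1231)·(-6.1231) - (-2)·(-2)) ≈ (-10.2462, 2.8769, 2.8769).
  Rescale (multiply by -1 so the first nonzero entry is positive): u = (10.2462, -2.8769, -2.8769).
  ||u|| = √((10.2462)² + (-2.8769)² + (-2.8769)²) = √(121.5379) ≈ 11.0244,  v_1 = u/||u|| ≈ (0.9294, -0.261, -0.261) (||v_1|| = 1).

λ_1 = 9.1231,  λ_2 = 4,  λ_3 = 0.8769;  v_1 ≈ (0.9294, -0.261, -0.261)


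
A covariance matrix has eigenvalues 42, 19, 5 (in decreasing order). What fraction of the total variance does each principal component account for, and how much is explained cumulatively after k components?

Step 1 — total variance = trace(Sigma) = Σ λ_i = 42 + 19 + 5 = 66.

Step 2 — fraction explained by component i = λ_i / Σ λ:
  PC1: 42/66 = 0.6364
  PC2: 19/66 = 0.2879
  PC3: 5/66 = 0.0758

Step 3 — cumulative fraction after k components = (λ_1 + ... + λ_k) / Σ λ:
  k = 1: 42/66 = 0.6364
  k = 2: (42 + 19)/66 = 61/66 = 0.9242
  k = 3: (42 + 19 + 5)/66 = 66/66 = 1

Summary (fraction, with percent):

explained: PC1 0.6364 (63.64%), PC2 0.2879 (28.79%), PC3 0.0758 (7.58%);  cumulative: 0.6364, 0.9242, 1


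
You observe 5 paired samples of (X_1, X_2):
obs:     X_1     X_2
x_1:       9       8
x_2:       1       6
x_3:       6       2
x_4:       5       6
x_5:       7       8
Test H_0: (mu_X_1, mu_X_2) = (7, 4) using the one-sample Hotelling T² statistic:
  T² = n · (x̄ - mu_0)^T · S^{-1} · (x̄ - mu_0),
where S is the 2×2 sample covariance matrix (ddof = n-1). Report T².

Step 1 — sample mean vector:
  mean(X_1) = (9 + 1 + 6 + 5 + 7) / 5 = 28/5 = 5.6
  mean(X_2) = (8 + 6 + 2 + 6 + 8) / 5 = 30/5 = 6
  x̄ = (5.6, 6),  deviation x̄ - mu_0 = (5.6, 6) - (7, 4) = (-1.4, 2).

Step 2 — sample covariance matrix, S[i,j] = (1/(n-1)) · Σ_k (x_{k,i} - mean_i) · (x_{k,j} - mean_j), divisor n-1 = 4:
  S[X_1,X_1] = ((3.4)·(3.4) + (-4.6)·(-4.6) + (0.4)·(0.4) + (-0.6)·(-0.6) + (1.4)·(1.4)) / 4 = 35.2/4 = 8.8
  S[X_1,X_2] = ((3.4)·(2) + (-4.6)·(0) + (0.4)·(-4) + (-0.6)·(0) + (1.4)·(2)) / 4 = 8/4 = 2
  S[X_2,X_2] = ((2)·(2) + (0)·(0) + (-4)·(-4) + (0)·(0) + (2)·(2)) / 4 = 24/4 = 6
  S = [[8.8, 2],
 [2, 6]].

Step 3 — invert S. det(S) = 8.8·6 - (2)² = 48.8.
  S^{-1} = (1/det) · [[d, -b], [-b, a]] = [[0.123, -0.041],
 [-0.041, 0.1803]].

Step 4 — quadratic form (x̄ - mu_0)^T · S^{-1} · (x̄ - mu_0):
  S^{-1} · (x̄ - mu_0) = (-0.2541, 0.418),
  (x̄ - mu_0)^T · [...] = (-1.4)·(-0.2541) + (2)·(0.418) = 1.1918.

Step 5 — scale by n: T² = 5 · 1.1918 = 5.959.

T² ≈ 5.959


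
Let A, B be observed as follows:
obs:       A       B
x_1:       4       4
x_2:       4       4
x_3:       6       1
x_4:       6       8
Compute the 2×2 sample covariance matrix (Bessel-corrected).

Step 1 — column means:
  mean(A) = (4 + 4 + 6 + 6) / 4 = 20/4 = 5
  mean(B) = (4 + 4 + 1 + 8) / 4 = 17/4 = 4.25

Step 2 — sample covariance S[i,j] = (1/(n-1)) · Σ_k (x_{k,i} - mean_i) · (x_{k,j} - mean_j), with n-1 = 3.
  S[A,A] = ((-1)·(-1) + (-1)·(-1) + (1)·(1) + (1)·(1)) / 3 = 4/3 = 1.3333
  S[A,B] = ((-1)·(-0.25) + (-1)·(-0.25) + (1)·(-3.25) + (1)·(3.75)) / 3 = 1/3 = 0.3333
  S[B,B] = ((-0.25)·(-0.25) + (-0.25)·(-0.25) + (-3.25)·(-3.25) + (3.75)·(3.75)) / 3 = 24.75/3 = 8.25

S is symmetric (S[j,i] = S[i,j]). Assembling:

S = [[1.3333, 0.3333],
 [0.3333, 8.25]]


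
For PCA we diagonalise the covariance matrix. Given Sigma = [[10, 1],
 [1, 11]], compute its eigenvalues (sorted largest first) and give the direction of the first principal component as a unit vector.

Step 1 — characteristic polynomial of 2×2 Sigma:
  det(Sigma - λI) = λ² - trace · λ + det = 0.
  trace = 10 + 11 = 21, det = 10·11 - (1)² = 109.
Step 2 — discriminant:
  Δ = trace² - 4·det = 441 - 436 = 5.
Step 3 — eigenvalues:
  λ = (trace ± √Δ)/2 = (21 ± 2.2361)/2,
  λ_1 = 11.618,  λ_2 = 9.382.

Step 4 — unit eigenvector for λ_1: solve (Sigma - λ_1 I)v = 0. First row:
  (10 - 11.618)·v_x + (1)·v_y = 0, i.e. (-1.618)·v_x + (1)·v_y = 0,
  so v ∝ (b, λ_1 - a) = (1, 1.618) = u.
  ||u|| = √((1)² + (1.618)²) = √(3.618) ≈ 1.9021,
  v_1 = u/||u|| ≈ (0.5257, 0.8507) (||v_1|| = 1).

λ_1 = 11.618,  λ_2 = 9.382;  v_1 ≈ (0.5257, 0.8507)


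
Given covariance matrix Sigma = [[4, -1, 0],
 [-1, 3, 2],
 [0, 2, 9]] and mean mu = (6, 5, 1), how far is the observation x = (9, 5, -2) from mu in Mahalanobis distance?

Step 1 — centre the observation: (x - mu) = (3, 0, -3).

Step 2 — invert Sigma (cofactor / det for 3×3, or solve directly):
  Sigma^{-1} = [[0.2771, 0.1084, -0.0241],
 [0.1084, 0.4337, -0.0964],
 [-0.0241, -0.0964, 0.1325]].

Step 3 — form the quadratic (x - mu)^T · Sigma^{-1} · (x - mu):
  Sigma^{-1} · (x - mu) = (0.9036, 0.6145, -0.4699).
  (x - mu)^T · [Sigma^{-1} · (x - mu)] = (3)·(0.9036) + (0)·(0.6145) + (-3)·(-0.4699) = 4.1205.

Step 4 — take square root: d = √(4.1205) ≈ 2.0299.

d(x, mu) = √(4.1205) ≈ 2.0299


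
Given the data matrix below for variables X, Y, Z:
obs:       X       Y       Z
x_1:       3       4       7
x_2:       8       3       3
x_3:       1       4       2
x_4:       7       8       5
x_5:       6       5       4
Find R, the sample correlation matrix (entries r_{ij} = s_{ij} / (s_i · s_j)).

Step 1 — column means:
  mean(X) = (3 + 8 + 1 + 7 + 6) / 5 = 25/5 = 5
  mean(Y) = (4 + 3 + 4 + 8 + 5) / 5 = 24/5 = 4.8
  mean(Z) = (7 + 3 + 2 + 5 + 4) / 5 = 21/5 = 4.2

Step 2 — sample variances and covariances s[i,j] = (1/(n-1)) · Σ_k (x_{k,i} - mean_i) · (x_{k,j} - mean_j), with n-1 = 4:
  s[X,X] = ((-2)·(-2) + (3)·(3) + (-4)·(-4) + (2)·(2) + (1)·(1)) / 4 = 34/4 = 8.5
  s[X,Y] = ((-2)·(-0.8) + (3)·(-1.8) + (-4)·(-0.8) + (2)·(3.2) + (1)·(0.2)) / 4 = 6/4 = 1.5
  s[X,Z] = ((-2)·(2.8) + (3)·(-1.2) + (-4)·(-2.2) + (2)·(0.8) + (1)·(-0.2)) / 4 = 1/4 = 0.25
  s[Y,Y] = ((-0.8)·(-0.8) + (-1.8)·(-1.8) + (-0.8)·(-0.8) + (3.2)·(3.2) + (0.2)·(0.2)) / 4 = 14.8/4 = 3.7
  s[Y,Z] = ((-0.8)·(2.8) + (-1.8)·(-1.2) + (-0.8)·(-2.2) + (3.2)·(0.8) + (0.2)·(-0.2)) / 4 = 4.2/4 = 1.05
  s[Z,Z] = ((2.8)·(2.8) + (-1.2)·(-1.2) + (-2.2)·(-2.2) + (0.8)·(0.8) + (-0.2)·(-0.2)) / 4 = 14.8/4 = 3.7
  Sample standard deviations s_i = √(s[i,i]):
  s(X) = √(8.5) = 2.9155
  s(Y) = √(3.7) = 1.9235
  s(Z) = √(3.7) = 1.9235

Step 3 — r_{ij} = s_{ij} / (s_i · s_j):
  r[X,X] = 1 (diagonal).
  r[X,Y] = 1.5 / (2.9155 · 1.9235) = 1.5 / 5.608 = 0.2675
  r[X,Z] = 0.25 / (2.9155 · 1.9235) = 0.25 / 5.608 = 0.0446
  r[Y,Y] = 1 (diagonal).
  r[Y,Z] = 1.05 / (1.9235 · 1.9235) = 1.05 / 3.7 = 0.2838
  r[Z,Z] = 1 (diagonal).

R is symmetric with unit diagonal. Assembling:

R = [[1, 0.2675, 0.0446],
 [0.2675, 1, 0.2838],
 [0.0446, 0.2838, 1]]


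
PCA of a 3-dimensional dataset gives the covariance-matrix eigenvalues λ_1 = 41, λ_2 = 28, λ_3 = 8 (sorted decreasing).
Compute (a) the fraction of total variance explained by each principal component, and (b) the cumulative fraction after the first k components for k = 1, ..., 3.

Step 1 — total variance = trace(Sigma) = Σ λ_i = 41 + 28 + 8 = 77.

Step 2 — fraction explained by component i = λ_i / Σ λ:
  PC1: 41/77 = 0.5325
  PC2: 28/77 = 0.3636
  PC3: 8/77 = 0.1039

Step 3 — cumulative fraction after k components = (λ_1 + ... + λ_k) / Σ λ:
  k = 1: 41/77 = 0.5325
  k = 2: (41 + 28)/77 = 69/77 = 0.8961
  k = 3: (41 + 28 + 8)/77 = 77/77 = 1

Summary (fraction, with percent):

explained: PC1 0.5325 (53.25%), PC2 0.3636 (36.36%), PC3 0.1039 (10.39%);  cumulative: 0.5325, 0.8961, 1


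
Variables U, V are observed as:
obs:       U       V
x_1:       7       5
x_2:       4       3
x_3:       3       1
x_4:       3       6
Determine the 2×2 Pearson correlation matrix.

Step 1 — column means:
  mean(U) = (7 + 4 + 3 + 3) / 4 = 17/4 = 4.25
  mean(V) = (5 + 3 + 1 + 6) / 4 = 15/4 = 3.75

Step 2 — sample variances and covariances s[i,j] = (1/(n-1)) · Σ_k (x_{k,i} - mean_i) · (x_{k,j} - mean_j), with n-1 = 3:
  s[U,U] = ((2.75)·(2.75) + (-0.25)·(-0.25) + (-1.25)·(-1.25) + (-1.25)·(-1.25)) / 3 = 10.75/3 = 3.5833
  s[U,V] = ((2.75)·(1.25) + (-0.25)·(-0.75) + (-1.25)·(-2.75) + (-1.25)·(2.25)) / 3 = 4.25/3 = 1.4167
  s[V,V] = ((1.25)·(1.25) + (-0.75)·(-0.75) + (-2.75)·(-2.75) + (2.25)·(2.25)) / 3 = 14.75/3 = 4.9167
  Sample standard deviations s_i = √(s[i,i]):
  s(U) = √(3.5833) = 1.893
  s(V) = √(4.9167) = 2.2174

Step 3 — r_{ij} = s_{ij} / (s_i · s_j):
  r[U,U] = 1 (diagonal).
  r[U,V] = 1.4167 / (1.893 · 2.2174) = 1.4167 / 4.1974 = 0.3375
  r[V,V] = 1 (diagonal).

R is symmetric with unit diagonal. Assembling:

R = [[1, 0.3375],
 [0.3375, 1]]


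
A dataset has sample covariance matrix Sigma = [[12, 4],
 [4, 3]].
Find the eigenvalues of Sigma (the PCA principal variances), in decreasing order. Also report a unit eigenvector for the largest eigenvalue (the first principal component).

Step 1 — characteristic polynomial of 2×2 Sigma:
  det(Sigma - λI) = λ² - trace · λ + det = 0.
  trace = 12 + 3 = 15, det = 12·3 - (4)² = 20.
Step 2 — discriminant:
  Δ = trace² - 4·det = 225 - 80 = 145.
Step 3 — eigenvalues:
  λ = (trace ± √Δ)/2 = (15 ± 12.0416)/2,
  λ_1 = 13.5208,  λ_2 = 1.4792.

Step 4 — unit eigenvector for λ_1: solve (Sigma - λ_1 I)v = 0. First row:
  (12 - 13.5208)·v_x + (4)·v_y = 0, i.e. (-1.5208)·v_x + (4)·v_y = 0,
  so v ∝ (b, λ_1 - a) = (4, 1.5208) = u.
  ||u|| = √((4)² + (1.5208)²) = √(18.3128) ≈ 4.2793,
  v_1 = u/||u|| ≈ (0.9347, 0.3554) (||v_1|| = 1).

λ_1 = 13.5208,  λ_2 = 1.4792;  v_1 ≈ (0.9347, 0.3554)


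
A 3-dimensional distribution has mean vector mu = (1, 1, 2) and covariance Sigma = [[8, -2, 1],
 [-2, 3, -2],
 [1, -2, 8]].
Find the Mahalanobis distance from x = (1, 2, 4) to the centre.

Step 1 — centre the observation: (x - mu) = (0, 1, 2).

Step 2 — invert Sigma (cofactor / det for 3×3, or solve directly):
  Sigma^{-1} = [[0.1504, 0.1053, 0.0075],
 [0.1053, 0.4737, 0.1053],
 [0.0075, 0.1053, 0.1504]].

Step 3 — form the quadratic (x - mu)^T · Sigma^{-1} · (x - mu):
  Sigma^{-1} · (x - mu) = (0.1203, 0.6842, 0.406).
  (x - mu)^T · [Sigma^{-1} · (x - mu)] = (0)·(0.1203) + (1)·(0.6842) + (2)·(0.406) = 1.4962.

Step 4 — take square root: d = √(1.4962) ≈ 1.2232.

d(x, mu) = √(1.4962) ≈ 1.2232


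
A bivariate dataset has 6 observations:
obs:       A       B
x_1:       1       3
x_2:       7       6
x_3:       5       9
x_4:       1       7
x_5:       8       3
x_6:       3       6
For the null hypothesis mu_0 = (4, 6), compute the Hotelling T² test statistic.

Step 1 — sample mean vector:
  mean(A) = (1 + 7 + 5 + 1 + 8 + 3) / 6 = 25/6 = 4.1667
  mean(B) = (3 + 6 + 9 + 7 + 3 + 6) / 6 = 34/6 = 5.6667
  x̄ = (4.1667, 5.6667),  deviation x̄ - mu_0 = (4.1667, 5.6667) - (4, 6) = (0.1667, -0.3333).

Step 2 — sample covariance matrix, S[i,j] = (1/(n-1)) · Σ_k (x_{k,i} - mean_i) · (x_{k,j} - mean_j), divisor n-1 = 5:
  S[A,A] = ((-3.1667)·(-3.1667) + (2.8333)·(2.8333) + (0.8333)·(0.8333) + (-3.1667)·(-3.1667) + (3.8333)·(3.8333) + (-1.1667)·(-1.1667)) / 5 = 44.8333/5 = 8.9667
  S[A,B] = ((-3.1667)·(-2.6667) + (2.8333)·(0.3333) + (0.8333)·(3.3333) + (-3.1667)·(1.3333) + (3.8333)·(-2.6667) + (-1.1667)·(0.3333)) / 5 = -2.6667/5 = -0.5333
  S[B,B] = ((-2.6667)·(-2.6667) + (0.3333)·(0.3333) + (3.3333)·(3.3333) + (1.3333)·(1.3333) + (-2.6667)·(-2.6667) + (0.3333)·(0.3333)) / 5 = 27.3333/5 = 5.4667
  S = [[8.9667, -0.5333],
 [-0.5333, 5.4667]].

Step 3 — invert S. det(S) = 8.9667·5.4667 - (-0.5333)² = 48.7333.
  S^{-1} = (1/det) · [[d, -b], [-b, a]] = [[0.1122, 0.0109],
 [0.0109, 0.184]].

Step 4 — quadratic form (x̄ - mu_0)^T · S^{-1} · (x̄ - mu_0):
  S^{-1} · (x̄ - mu_0) = (0.015, -0.0595),
  (x̄ - mu_0)^T · [...] = (0.1667)·(0.015) + (-0.3333)·(-0.0595) = 0.0223.

Step 5 — scale by n: T² = 6 · 0.0223 = 0.1341.

T² ≈ 0.1341


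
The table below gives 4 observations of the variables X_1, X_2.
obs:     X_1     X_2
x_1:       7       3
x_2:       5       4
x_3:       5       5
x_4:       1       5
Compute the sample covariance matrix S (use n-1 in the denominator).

Step 1 — column means:
  mean(X_1) = (7 + 5 + 5 + 1) / 4 = 18/4 = 4.5
  mean(X_2) = (3 + 4 + 5 + 5) / 4 = 17/4 = 4.25

Step 2 — sample covariance S[i,j] = (1/(n-1)) · Σ_k (x_{k,i} - mean_i) · (x_{k,j} - mean_j), with n-1 = 3.
  S[X_1,X_1] = ((2.5)·(2.5) + (0.5)·(0.5) + (0.5)·(0.5) + (-3.5)·(-3.5)) / 3 = 19/3 = 6.3333
  S[X_1,X_2] = ((2.5)·(-1.25) + (0.5)·(-0.25) + (0.5)·(0.75) + (-3.5)·(0.75)) / 3 = -5.5/3 = -1.8333
  S[X_2,X_2] = ((-1.25)·(-1.25) + (-0.25)·(-0.25) + (0.75)·(0.75) + (0.75)·(0.75)) / 3 = 2.75/3 = 0.9167

S is symmetric (S[j,i] = S[i,j]). Assembling:

S = [[6.3333, -1.8333],
 [-1.8333, 0.9167]]


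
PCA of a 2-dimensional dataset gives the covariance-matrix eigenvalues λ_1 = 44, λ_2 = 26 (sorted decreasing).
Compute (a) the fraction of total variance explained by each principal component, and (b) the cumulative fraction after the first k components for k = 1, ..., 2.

Step 1 — total variance = trace(Sigma) = Σ λ_i = 44 + 26 = 70.

Step 2 — fraction explained by component i = λ_i / Σ λ:
  PC1: 44/70 = 0.6286
  PC2: 26/70 = 0.3714

Step 3 — cumulative fraction after k components = (λ_1 + ... + λ_k) / Σ λ:
  k = 1: 44/70 = 0.6286
  k = 2: (44 + 26)/70 = 70/70 = 1

Summary (fraction, with percent):

explained: PC1 0.6286 (62.86%), PC2 0.3714 (37.14%);  cumulative: 0.6286, 1


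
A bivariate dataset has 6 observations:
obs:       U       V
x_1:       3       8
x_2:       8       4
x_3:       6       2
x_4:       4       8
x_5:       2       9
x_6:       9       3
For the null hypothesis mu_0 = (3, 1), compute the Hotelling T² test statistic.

Step 1 — sample mean vector:
  mean(U) = (3 + 8 + 6 + 4 + 2 + 9) / 6 = 32/6 = 5.3333
  mean(V) = (8 + 4 + 2 + 8 + 9 + 3) / 6 = 34/6 = 5.6667
  x̄ = (5.3333, 5.6667),  deviation x̄ - mu_0 = (5.3333, 5.6667) - (3, 1) = (2.3333, 4.6667).

Step 2 — sample covariance matrix, S[i,j] = (1/(n-1)) · Σ_k (x_{k,i} - mean_i) · (x_{k,j} - mean_j), divisor n-1 = 5:
  S[U,U] = ((-2.3333)·(-2.3333) + (2.6667)·(2.6667) + (0.6667)·(0.6667) + (-1.3333)·(-1.3333) + (-3.3333)·(-3.3333) + (3.6667)·(3.6667)) / 5 = 39.3333/5 = 7.8667
  S[U,V] = ((-2.3333)·(2.3333) + (2.6667)·(-1.6667) + (0.6667)·(-3.6667) + (-1.3333)·(2.3333) + (-3.3333)·(3.3333) + (3.6667)·(-2.6667)) / 5 = -36.3333/5 = -7.2667
  S[V,V] = ((2.3333)·(2.3333) + (-1.6667)·(-1.6667) + (-3.6667)·(-3.6667) + (2.3333)·(2.3333) + (3.3333)·(3.3333) + (-2.6667)·(-2.6667)) / 5 = 45.3333/5 = 9.0667
  S = [[7.8667, -7.2667],
 [-7.2667, 9.0667]].

Step 3 — invert S. det(S) = 7.8667·9.0667 - (-7.2667)² = 18.52.
  S^{-1} = (1/det) · [[d, -b], [-b, a]] = [[0.4896, 0.3924],
 [0.3924, 0.4248]].

Step 4 — quadratic form (x̄ - mu_0)^T · S^{-1} · (x̄ - mu_0):
  S^{-1} · (x̄ - mu_0) = (2.9734, 2.8978),
  (x̄ - mu_0)^T · [...] = (2.3333)·(2.9734) + (4.6667)·(2.8978) = 20.4608.

Step 5 — scale by n: T² = 6 · 20.4608 = 122.7646.

T² ≈ 122.7646


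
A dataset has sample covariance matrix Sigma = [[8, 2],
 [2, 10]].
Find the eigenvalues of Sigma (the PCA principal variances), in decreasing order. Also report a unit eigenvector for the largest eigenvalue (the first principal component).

Step 1 — characteristic polynomial of 2×2 Sigma:
  det(Sigma - λI) = λ² - trace · λ + det = 0.
  trace = 8 + 10 = 18, det = 8·10 - (2)² = 76.
Step 2 — discriminant:
  Δ = trace² - 4·det = 324 - 304 = 20.
Step 3 — eigenvalues:
  λ = (trace ± √Δ)/2 = (18 ± 4.4721)/2,
  λ_1 = 11.2361,  λ_2 = 6.7639.

Step 4 — unit eigenvector for λ_1: solve (Sigma - λ_1 I)v = 0. First row:
  (8 - 11.2361)·v_x + (2)·v_y = 0, i.e. (-3.2361)·v_x + (2)·v_y = 0,
  so v ∝ (b, λ_1 - a) = (2, 3.2361) = u.
  ||u|| = √((2)² + (3.2361)²) = √(14.4721) ≈ 3.8042,
  v_1 = u/||u|| ≈ (0.5257, 0.8507) (||v_1|| = 1).

λ_1 = 11.2361,  λ_2 = 6.7639;  v_1 ≈ (0.5257, 0.8507)


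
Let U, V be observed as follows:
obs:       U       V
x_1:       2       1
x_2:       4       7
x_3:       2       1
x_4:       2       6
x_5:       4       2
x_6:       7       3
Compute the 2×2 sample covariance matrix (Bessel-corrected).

Step 1 — column means:
  mean(U) = (2 + 4 + 2 + 2 + 4 + 7) / 6 = 21/6 = 3.5
  mean(V) = (1 + 7 + 1 + 6 + 2 + 3) / 6 = 20/6 = 3.3333

Step 2 — sample covariance S[i,j] = (1/(n-1)) · Σ_k (x_{k,i} - mean_i) · (x_{k,j} - mean_j), with n-1 = 5.
  S[U,U] = ((-1.5)·(-1.5) + (0.5)·(0.5) + (-1.5)·(-1.5) + (-1.5)·(-1.5) + (0.5)·(0.5) + (3.5)·(3.5)) / 5 = 19.5/5 = 3.9
  S[U,V] = ((-1.5)·(-2.3333) + (0.5)·(3.6667) + (-1.5)·(-2.3333) + (-1.5)·(2.6667) + (0.5)·(-1.3333) + (3.5)·(-0.3333)) / 5 = 3/5 = 0.6
  S[V,V] = ((-2.3333)·(-2.3333) + (3.6667)·(3.6667) + (-2.3333)·(-2.3333) + (2.6667)·(2.6667) + (-1.3333)·(-1.3333) + (-0.3333)·(-0.3333)) / 5 = 33.3333/5 = 6.6667

S is symmetric (S[j,i] = S[i,j]). Assembling:

S = [[3.9, 0.6],
 [0.6, 6.6667]]


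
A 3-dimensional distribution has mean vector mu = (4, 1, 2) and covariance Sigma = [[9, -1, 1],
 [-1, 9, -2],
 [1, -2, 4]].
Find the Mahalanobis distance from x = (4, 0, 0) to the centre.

Step 1 — centre the observation: (x - mu) = (0, -1, -2).

Step 2 — invert Sigma (cofactor / det for 3×3, or solve directly):
  Sigma^{-1} = [[0.1147, 0.0072, -0.0251],
 [0.0072, 0.1254, 0.0609],
 [-0.0251, 0.0609, 0.2867]].

Step 3 — form the quadratic (x - mu)^T · Sigma^{-1} · (x - mu):
  Sigma^{-1} · (x - mu) = (0.043, -0.2473, -0.6344).
  (x - mu)^T · [Sigma^{-1} · (x - mu)] = (0)·(0.043) + (-1)·(-0.2473) + (-2)·(-0.6344) = 1.5161.

Step 4 — take square root: d = √(1.5161) ≈ 1.2313.

d(x, mu) = √(1.5161) ≈ 1.2313


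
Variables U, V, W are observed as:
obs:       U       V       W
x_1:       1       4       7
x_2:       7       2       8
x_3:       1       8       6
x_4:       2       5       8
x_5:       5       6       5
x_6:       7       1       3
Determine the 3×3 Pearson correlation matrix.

Step 1 — column means:
  mean(U) = (1 + 7 + 1 + 2 + 5 + 7) / 6 = 23/6 = 3.8333
  mean(V) = (4 + 2 + 8 + 5 + 6 + 1) / 6 = 26/6 = 4.3333
  mean(W) = (7 + 8 + 6 + 8 + 5 + 3) / 6 = 37/6 = 6.1667

Step 2 — sample variances and covariances s[i,j] = (1/(n-1)) · Σ_k (x_{k,i} - mean_i) · (x_{k,j} - mean_j), with n-1 = 5:
  s[U,U] = ((-2.8333)·(-2.8333) + (3.1667)·(3.1667) + (-2.8333)·(-2.8333) + (-1.8333)·(-1.8333) + (1.1667)·(1.1667) + (3.1667)·(3.1667)) / 5 = 40.8333/5 = 8.1667
  s[U,V] = ((-2.8333)·(-0.3333) + (3.1667)·(-2.3333) + (-2.8333)·(3.6667) + (-1.8333)·(0.6667) + (1.1667)·(1.6667) + (3.1667)·(-3.3333)) / 5 = -26.6667/5 = -5.3333
  s[U,W] = ((-2.8333)·(0.8333) + (3.1667)·(1.8333) + (-2.8333)·(-0.1667) + (-1.8333)·(1.8333) + (1.1667)·(-1.1667) + (3.1667)·(-3.1667)) / 5 = -10.8333/5 = -2.1667
  s[V,V] = ((-0.3333)·(-0.3333) + (-2.3333)·(-2.3333) + (3.6667)·(3.6667) + (0.6667)·(0.6667) + (1.6667)·(1.6667) + (-3.3333)·(-3.3333)) / 5 = 33.3333/5 = 6.6667
  s[V,W] = ((-0.3333)·(0.8333) + (-2.3333)·(1.8333) + (3.6667)·(-0.1667) + (0.6667)·(1.8333) + (1.6667)·(-1.1667) + (-3.3333)·(-3.1667)) / 5 = 4.6667/5 = 0.9333
  s[W,W] = ((0.8333)·(0.8333) + (1.8333)·(1.8333) + (-0.1667)·(-0.1667) + (1.8333)·(1.8333) + (-1.1667)·(-1.1667) + (-3.1667)·(-3.1667)) / 5 = 18.8333/5 = 3.7667
  Sample standard deviations s_i = √(s[i,i]):
  s(U) = √(8.1667) = 2.8577
  s(V) = √(6.6667) = 2.582
  s(W) = √(3.7667) = 1.9408

Step 3 — r_{ij} = s_{ij} / (s_i · s_j):
  r[U,U] = 1 (diagonal).
  r[U,V] = -5.3333 / (2.8577 · 2.582) = -5.3333 / 7.3786 = -0.7228
  r[U,W] = -2.1667 / (2.8577 · 1.9408) = -2.1667 / 5.5463 = -0.3907
  r[V,V] = 1 (diagonal).
  r[V,W] = 0.9333 / (2.582 · 1.9408) = 0.9333 / 5.0111 = 0.1863
  r[W,W] = 1 (diagonal).

R is symmetric with unit diagonal. Assembling:

R = [[1, -0.7228, -0.3907],
 [-0.7228, 1, 0.1863],
 [-0.3907, 0.1863, 1]]


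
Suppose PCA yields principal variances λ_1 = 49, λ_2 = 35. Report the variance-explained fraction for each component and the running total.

Step 1 — total variance = trace(Sigma) = Σ λ_i = 49 + 35 = 84.

Step 2 — fraction explained by component i = λ_i / Σ λ:
  PC1: 49/84 = 0.5833
  PC2: 35/84 = 0.4167

Step 3 — cumulative fraction after k components = (λ_1 + ... + λ_k) / Σ λ:
  k = 1: 49/84 = 0.5833
  k = 2: (49 + 35)/84 = 84/84 = 1

Summary (fraction, with percent):

explained: PC1 0.5833 (58.33%), PC2 0.4167 (41.67%);  cumulative: 0.5833, 1


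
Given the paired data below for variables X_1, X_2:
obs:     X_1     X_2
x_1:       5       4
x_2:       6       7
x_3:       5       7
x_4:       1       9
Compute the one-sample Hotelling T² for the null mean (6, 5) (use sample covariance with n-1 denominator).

Step 1 — sample mean vector:
  mean(X_1) = (5 + 6 + 5 + 1) / 4 = 17/4 = 4.25
  mean(X_2) = (4 + 7 + 7 + 9) / 4 = 27/4 = 6.75
  x̄ = (4.25, 6.75),  deviation x̄ - mu_0 = (4.25, 6.75) - (6, 5) = (-1.75, 1.75).

Step 2 — sample covariance matrix, S[i,j] = (1/(n-1)) · Σ_k (x_{k,i} - mean_i) · (x_{k,j} - mean_j), divisor n-1 = 3:
  S[X_1,X_1] = ((0.75)·(0.75) + (1.75)·(1.75) + (0.75)·(0.75) + (-3.25)·(-3.25)) / 3 = 14.75/3 = 4.9167
  S[X_1,X_2] = ((0.75)·(-2.75) + (1.75)·(0.25) + (0.75)·(0.25) + (-3.25)·(2.25)) / 3 = -8.75/3 = -2.9167
  S[X_2,X_2] = ((-2.75)·(-2.75) + (0.25)·(0.25) + (0.25)·(0.25) + (2.25)·(2.25)) / 3 = 12.75/3 = 4.25
  S = [[4.9167, -2.9167],
 [-2.9167, 4.25]].

Step 3 — invert S. det(S) = 4.9167·4.25 - (-2.9167)² = 12.3889.
  S^{-1} = (1/det) · [[d, -b], [-b, a]] = [[0.343, 0.2354],
 [0.2354, 0.3969]].

Step 4 — quadratic form (x̄ - mu_0)^T · S^{-1} · (x̄ - mu_0):
  S^{-1} · (x̄ - mu_0) = (-0.1883, 0.2825),
  (x̄ - mu_0)^T · [...] = (-1.75)·(-0.1883) + (1.75)·(0.2825) = 0.824.

Step 5 — scale by n: T² = 4 · 0.824 = 3.296.

T² ≈ 3.296


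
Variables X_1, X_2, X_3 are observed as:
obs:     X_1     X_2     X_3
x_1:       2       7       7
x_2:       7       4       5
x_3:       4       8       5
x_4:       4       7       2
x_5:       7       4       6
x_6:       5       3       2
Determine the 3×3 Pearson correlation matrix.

Step 1 — column means:
  mean(X_1) = (2 + 7 + 4 + 4 + 7 + 5) / 6 = 29/6 = 4.8333
  mean(X_2) = (7 + 4 + 8 + 7 + 4 + 3) / 6 = 33/6 = 5.5
  mean(X_3) = (7 + 5 + 5 + 2 + 6 + 2) / 6 = 27/6 = 4.5

Step 2 — sample variances and covariances s[i,j] = (1/(n-1)) · Σ_k (x_{k,i} - mean_i) · (x_{k,j} - mean_j), with n-1 = 5:
  s[X_1,X_1] = ((-2.8333)·(-2.8333) + (2.1667)·(2.1667) + (-0.8333)·(-0.8333) + (-0.8333)·(-0.8333) + (2.1667)·(2.1667) + (0.1667)·(0.1667)) / 5 = 18.8333/5 = 3.7667
  s[X_1,X_2] = ((-2.8333)·(1.5) + (2.1667)·(-1.5) + (-0.8333)·(2.5) + (-0.8333)·(1.5) + (2.1667)·(-1.5) + (0.1667)·(-2.5)) / 5 = -14.5/5 = -2.9
  s[X_1,X_3] = ((-2.8333)·(2.5) + (2.1667)·(0.5) + (-0.8333)·(0.5) + (-0.8333)·(-2.5) + (2.1667)·(1.5) + (0.1667)·(-2.5)) / 5 = -1.5/5 = -0.3
  s[X_2,X_2] = ((1.5)·(1.5) + (-1.5)·(-1.5) + (2.5)·(2.5) + (1.5)·(1.5) + (-1.5)·(-1.5) + (-2.5)·(-2.5)) / 5 = 21.5/5 = 4.3
  s[X_2,X_3] = ((1.5)·(2.5) + (-1.5)·(0.5) + (2.5)·(0.5) + (1.5)·(-2.5) + (-1.5)·(1.5) + (-2.5)·(-2.5)) / 5 = 4.5/5 = 0.9
  s[X_3,X_3] = ((2.5)·(2.5) + (0.5)·(0.5) + (0.5)·(0.5) + (-2.5)·(-2.5) + (1.5)·(1.5) + (-2.5)·(-2.5)) / 5 = 21.5/5 = 4.3
  Sample standard deviations s_i = √(s[i,i]):
  s(X_1) = √(3.7667) = 1.9408
  s(X_2) = √(4.3) = 2.0736
  s(X_3) = √(4.3) = 2.0736

Step 3 — r_{ij} = s_{ij} / (s_i · s_j):
  r[X_1,X_1] = 1 (diagonal).
  r[X_1,X_2] = -2.9 / (1.9408 · 2.0736) = -2.9 / 4.0245 = -0.7206
  r[X_1,X_3] = -0.3 / (1.9408 · 2.0736) = -0.3 / 4.0245 = -0.0745
  r[X_2,X_2] = 1 (diagonal).
  r[X_2,X_3] = 0.9 / (2.0736 · 2.0736) = 0.9 / 4.3 = 0.2093
  r[X_3,X_3] = 1 (diagonal).

R is symmetric with unit diagonal. Assembling:

R = [[1, -0.7206, -0.0745],
 [-0.7206, 1, 0.2093],
 [-0.0745, 0.2093, 1]]


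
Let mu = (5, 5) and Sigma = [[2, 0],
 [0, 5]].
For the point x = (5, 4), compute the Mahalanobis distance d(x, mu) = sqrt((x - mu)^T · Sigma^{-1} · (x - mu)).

Step 1 — centre the observation: (x - mu) = (0, -1).

Step 2 — invert Sigma. det(Sigma) = 2·5 - (0)² = 10.
  Sigma^{-1} = (1/det) · [[d, -b], [-b, a]] = [[0.5, 0],
 [0, 0.2]].

Step 3 — form the quadratic (x - mu)^T · Sigma^{-1} · (x - mu):
  Sigma^{-1} · (x - mu) = (0, -0.2).
  (x - mu)^T · [Sigma^{-1} · (x - mu)] = (0)·(0) + (-1)·(-0.2) = 0.2.

Step 4 — take square root: d = √(0.2) ≈ 0.4472.

d(x, mu) = √(0.2) ≈ 0.4472


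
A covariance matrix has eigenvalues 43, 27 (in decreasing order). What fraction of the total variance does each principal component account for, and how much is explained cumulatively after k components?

Step 1 — total variance = trace(Sigma) = Σ λ_i = 43 + 27 = 70.

Step 2 — fraction explained by component i = λ_i / Σ λ:
  PC1: 43/70 = 0.6143
  PC2: 27/70 = 0.3857

Step 3 — cumulative fraction after k components = (λ_1 + ... + λ_k) / Σ λ:
  k = 1: 43/70 = 0.6143
  k = 2: (43 + 27)/70 = 70/70 = 1

Summary (fraction, with percent):

explained: PC1 0.6143 (61.43%), PC2 0.3857 (38.57%);  cumulative: 0.6143, 1


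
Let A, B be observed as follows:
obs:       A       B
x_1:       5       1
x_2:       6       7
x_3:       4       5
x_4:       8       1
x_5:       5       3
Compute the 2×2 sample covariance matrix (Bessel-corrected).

Step 1 — column means:
  mean(A) = (5 + 6 + 4 + 8 + 5) / 5 = 28/5 = 5.6
  mean(B) = (1 + 7 + 5 + 1 + 3) / 5 = 17/5 = 3.4

Step 2 — sample covariance S[i,j] = (1/(n-1)) · Σ_k (x_{k,i} - mean_i) · (x_{k,j} - mean_j), with n-1 = 4.
  S[A,A] = ((-0.6)·(-0.6) + (0.4)·(0.4) + (-1.6)·(-1.6) + (2.4)·(2.4) + (-0.6)·(-0.6)) / 4 = 9.2/4 = 2.3
  S[A,B] = ((-0.6)·(-2.4) + (0.4)·(3.6) + (-1.6)·(1.6) + (2.4)·(-2.4) + (-0.6)·(-0.4)) / 4 = -5.2/4 = -1.3
  S[B,B] = ((-2.4)·(-2.4) + (3.6)·(3.6) + (1.6)·(1.6) + (-2.4)·(-2.4) + (-0.4)·(-0.4)) / 4 = 27.2/4 = 6.8

S is symmetric (S[j,i] = S[i,j]). Assembling:

S = [[2.3, -1.3],
 [-1.3, 6.8]]


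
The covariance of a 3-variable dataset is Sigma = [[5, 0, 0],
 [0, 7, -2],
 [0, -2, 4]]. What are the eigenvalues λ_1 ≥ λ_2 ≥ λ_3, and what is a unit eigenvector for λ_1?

Step 1 — characteristic polynomial p(λ) = det(λI - Sigma) = λ³ - tr·λ² + c_1·λ - det, where tr = trace, c_1 = sum of the principal 2×2 minors, det = det(Sigma):
  tr = 5 + 7 + 4 = 16,
  c_1 = (5·7 - (0)²) + (5·4 - (0)²) + (7·4 - (-2)²) = 35 + 20 + 24 = 79,
  det = 5·(7·4 - (-2)²) - (0)·((0)·4 - (-2)·(0)) + (0)·((0)·(-2) - 7·(0)) = 5·(24) - (0)·(0) + (0)·(0) = 120.
  So p(λ) = λ³ - 16λ² + 79λ - 120.
Step 2 — look for an integer root (rational root theorem: any rational root is an integer divisor of 120). Testing λ = 3:
  p(3) = 27 - 144 + 237 - 120 = 0  ✓
  Dividing out (λ - 3): p(λ) = (λ - 3)(λ² - 13λ + 40).
Step 3 — remaining eigenvalues from the quadratic λ² - 13λ + 40 = 0:
  Δ = 13² - 4·40 = 169 - 160 = 9,  λ = (13 ± √9)/2 = (13 ± 3)/2 = 8 or 5.
  Sorted: λ_1 = 8,  λ_2 = 5,  λ_3 = 3  (check: sum = 16 = tr ✓).

Step 4 — unit eigenvector for λ_1 = 8: v spans the null space of (Sigma - λ_1 I), whose rows are
  r_1 = (-3, 0, 0),  r_2 = (0, -1, -2),  r_3 = (0, -2, -4).
  v is orthogonal to every row, so take v ∝ r_1 × r_2 = ((0)·(-2) - (0)·(-1), (0)·(0) - (-3)·(-2), (-3)·(-1) - (0)·(0)) = (0, -6, 3).
  Rescale (divide by 3; multiply by -1 so the first nonzero entry is positive): u = (0, 2, -1).
  ||u|| = √((0)² + (2)² + (-1)²) = √(5) ≈ 2.2361,  v_1 = u/||u|| ≈ (0, 0.8944, -0.4472) (||v_1|| = 1).

λ_1 = 8,  λ_2 = 5,  λ_3 = 3;  v_1 ≈ (0, 0.8944, -0.4472)


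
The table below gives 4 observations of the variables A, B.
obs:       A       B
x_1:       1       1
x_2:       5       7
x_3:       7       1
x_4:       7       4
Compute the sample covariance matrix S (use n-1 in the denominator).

Step 1 — column means:
  mean(A) = (1 + 5 + 7 + 7) / 4 = 20/4 = 5
  mean(B) = (1 + 7 + 1 + 4) / 4 = 13/4 = 3.25

Step 2 — sample covariance S[i,j] = (1/(n-1)) · Σ_k (x_{k,i} - mean_i) · (x_{k,j} - mean_j), with n-1 = 3.
  S[A,A] = ((-4)·(-4) + (0)·(0) + (2)·(2) + (2)·(2)) / 3 = 24/3 = 8
  S[A,B] = ((-4)·(-2.25) + (0)·(3.75) + (2)·(-2.25) + (2)·(0.75)) / 3 = 6/3 = 2
  S[B,B] = ((-2.25)·(-2.25) + (3.75)·(3.75) + (-2.25)·(-2.25) + (0.75)·(0.75)) / 3 = 24.75/3 = 8.25

S is symmetric (S[j,i] = S[i,j]). Assembling:

S = [[8, 2],
 [2, 8.25]]


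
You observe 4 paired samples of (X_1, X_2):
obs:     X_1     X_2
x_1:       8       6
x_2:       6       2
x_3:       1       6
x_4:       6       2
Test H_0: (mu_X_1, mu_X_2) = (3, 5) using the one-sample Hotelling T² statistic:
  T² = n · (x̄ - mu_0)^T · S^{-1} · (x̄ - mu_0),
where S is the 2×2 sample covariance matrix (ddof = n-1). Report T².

Step 1 — sample mean vector:
  mean(X_1) = (8 + 6 + 1 + 6) / 4 = 21/4 = 5.25
  mean(X_2) = (6 + 2 + 6 + 2) / 4 = 16/4 = 4
  x̄ = (5.25, 4),  deviation x̄ - mu_0 = (5.25, 4) - (3, 5) = (2.25, -1).

Step 2 — sample covariance matrix, S[i,j] = (1/(n-1)) · Σ_k (x_{k,i} - mean_i) · (x_{k,j} - mean_j), divisor n-1 = 3:
  S[X_1,X_1] = ((2.75)·(2.75) + (0.75)·(0.75) + (-4.25)·(-4.25) + (0.75)·(0.75)) / 3 = 26.75/3 = 8.9167
  S[X_1,X_2] = ((2.75)·(2) + (0.75)·(-2) + (-4.25)·(2) + (0.75)·(-2)) / 3 = -6/3 = -2
  S[X_2,X_2] = ((2)·(2) + (-2)·(-2) + (2)·(2) + (-2)·(-2)) / 3 = 16/3 = 5.3333
  S = [[8.9167, -2],
 [-2, 5.3333]].

Step 3 — invert S. det(S) = 8.9167·5.3333 - (-2)² = 43.5556.
  S^{-1} = (1/det) · [[d, -b], [-b, a]] = [[0.1224, 0.0459],
 [0.0459, 0.2047]].

Step 4 — quadratic form (x̄ - mu_0)^T · S^{-1} · (x̄ - mu_0):
  S^{-1} · (x̄ - mu_0) = (0.2296, -0.1014),
  (x̄ - mu_0)^T · [...] = (2.25)·(0.2296) + (-1)·(-0.1014) = 0.618.

Step 5 — scale by n: T² = 4 · 0.618 = 2.4719.

T² ≈ 2.4719


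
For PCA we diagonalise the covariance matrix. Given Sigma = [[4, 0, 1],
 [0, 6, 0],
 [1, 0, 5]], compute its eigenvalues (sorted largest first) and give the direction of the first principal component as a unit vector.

Step 1 — characteristic polynomial p(λ) = det(λI - Sigma) = λ³ - tr·λ² + c_1·λ - det, where tr = trace, c_1 = sum of the principal 2×2 minors, det = det(Sigma):
  tr = 4 + 6 + 5 = 15,
  c_1 = (4·6 - (0)²) + (4·5 - (1)²) + (6·5 - (0)²) = 24 + 19 + 30 = 73,
  det = 4·(6·5 - (0)²) - (0)·((0)·5 - (0)·(1)) + (1)·((0)·(0) - 6·(1)) = 4·(30) - (0)·(0) + (1)·(-6) = 114.
  So p(λ) = λ³ - 15λ² + 73λ - 114.
Step 2 — look for an integer root (rational root theorem: any rational root is an integer divisor of 114). Testing λ = 6:
  p(6) = 216 - 540 + 438 - 114 = 0  ✓
  Dividing out (λ - 6): p(λ) = (λ - 6)(λ² - 9λ + 19).
Step 3 — remaining eigenvalues from the quadratic λ² - 9λ + 19 = 0:
  Δ = 9² - 4·19 = 81 - 76 = 5,  λ = (9 ± √5)/2 = (9 ± 2.2361)/2 ≈ 5.618 or 3.382.
  Sorted: λ_1 = 6,  λ_2 = 5.618,  λ_3 = 3.382  (check: sum = 15 = tr ✓).

Step 4 — unit eigenvector for λ_1 = 6: v spans the null space of (Sigma - λ_1 I), whose rows are
  r_1 = (-2, 0, 1),  r_2 = (0, 0, 0),  r_3 = (1, 0, -1).
  v is orthogonal to every row, so take v ∝ r_1 × r_3 = ((0)·(-1) - (1)·(0), (1)·(1) - (-2)·(-1), (-2)·(0) - (0)·(1)) = (0, -1, 0).
  Rescale (multiply by -1 so the first nonzero entry is positive): u = (0, 1, 0).
  ||u|| = √((0)² + (1)² + (0)²) = √(1) = 1,  v_1 = u/||u|| ≈ (0, 1, 0) (||v_1|| = 1).

λ_1 = 6,  λ_2 = 5.618,  λ_3 = 3.382;  v_1 ≈ (0, 1, 0)


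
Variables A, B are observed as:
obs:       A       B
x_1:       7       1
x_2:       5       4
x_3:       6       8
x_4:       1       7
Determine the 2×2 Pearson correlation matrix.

Step 1 — column means:
  mean(A) = (7 + 5 + 6 + 1) / 4 = 19/4 = 4.75
  mean(B) = (1 + 4 + 8 + 7) / 4 = 20/4 = 5

Step 2 — sample variances and covariances s[i,j] = (1/(n-1)) · Σ_k (x_{k,i} - mean_i) · (x_{k,j} - mean_j), with n-1 = 3:
  s[A,A] = ((2.25)·(2.25) + (0.25)·(0.25) + (1.25)·(1.25) + (-3.75)·(-3.75)) / 3 = 20.75/3 = 6.9167
  s[A,B] = ((2.25)·(-4) + (0.25)·(-1) + (1.25)·(3) + (-3.75)·(2)) / 3 = -13/3 = -4.3333
  s[B,B] = ((-4)·(-4) + (-1)·(-1) + (3)·(3) + (2)·(2)) / 3 = 30/3 = 10
  Sample standard deviations s_i = √(s[i,i]):
  s(A) = √(6.9167) = 2.63
  s(B) = √(10) = 3.1623

Step 3 — r_{ij} = s_{ij} / (s_i · s_j):
  r[A,A] = 1 (diagonal).
  r[A,B] = -4.3333 / (2.63 · 3.1623) = -4.3333 / 8.3166 = -0.521
  r[B,B] = 1 (diagonal).

R is symmetric with unit diagonal. Assembling:

R = [[1, -0.521],
 [-0.521, 1]]


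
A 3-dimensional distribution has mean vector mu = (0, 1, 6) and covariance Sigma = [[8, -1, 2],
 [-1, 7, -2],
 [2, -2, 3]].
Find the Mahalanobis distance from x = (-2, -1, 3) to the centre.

Step 1 — centre the observation: (x - mu) = (-2, -2, -3).

Step 2 — invert Sigma (cofactor / det for 3×3, or solve directly):
  Sigma^{-1} = [[0.1504, -0.0088, -0.1062],
 [-0.0088, 0.177, 0.1239],
 [-0.1062, 0.1239, 0.4867]].

Step 3 — form the quadratic (x - mu)^T · Sigma^{-1} · (x - mu):
  Sigma^{-1} · (x - mu) = (0.0354, -0.708, -1.4956).
  (x - mu)^T · [Sigma^{-1} · (x - mu)] = (-2)·(0.0354) + (-2)·(-0.708) + (-3)·(-1.4956) = 5.8319.

Step 4 — take square root: d = √(5.8319) ≈ 2.4149.

d(x, mu) = √(5.8319) ≈ 2.4149


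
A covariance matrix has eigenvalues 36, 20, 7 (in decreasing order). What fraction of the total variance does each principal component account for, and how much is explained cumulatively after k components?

Step 1 — total variance = trace(Sigma) = Σ λ_i = 36 + 20 + 7 = 63.

Step 2 — fraction explained by component i = λ_i / Σ λ:
  PC1: 36/63 = 0.5714
  PC2: 20/63 = 0.3175
  PC3: 7/63 = 0.1111

Step 3 — cumulative fraction after k components = (λ_1 + ... + λ_k) / Σ λ:
  k = 1: 36/63 = 0.5714
  k = 2: (36 + 20)/63 = 56/63 = 0.8889
  k = 3: (36 + 20 + 7)/63 = 63/63 = 1

Summary (fraction, with percent):

explained: PC1 0.5714 (57.14%), PC2 0.3175 (31.75%), PC3 0.1111 (11.11%);  cumulative: 0.5714, 0.8889, 1
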